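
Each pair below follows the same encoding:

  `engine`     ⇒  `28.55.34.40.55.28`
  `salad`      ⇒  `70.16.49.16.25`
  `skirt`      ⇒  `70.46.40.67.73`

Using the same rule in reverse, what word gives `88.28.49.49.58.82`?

yellow

e(#5)→28 and n(#14)→55: differences scale by 3, so n = 3·pos + 13. Each letter becomes 3×(its alphabet position, a=1..z=26) + 13.
Reversing it on 88.28.49.49.58.82: 88→(88−13)÷3=25=y, 28→(28−13)÷3=5=e, 49→(49−13)÷3=12=l, 49→(49−13)÷3=12=l, 58→(58−13)÷3=15=o, 82→(82−13)÷3=23=w.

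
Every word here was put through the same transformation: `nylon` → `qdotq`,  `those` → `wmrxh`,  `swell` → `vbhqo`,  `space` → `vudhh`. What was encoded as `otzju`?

Shifts by position in nylon: pos 0: n→q (+3), pos 1: y→d (+5), pos 2: l→o (+3), pos 3: o→t (+5) — repeating every 2. It's a Vigenère-style cipher with numeric key [3,5]: position i shifts by key[i mod 2].
Undoing it on otzju: o−3=l, t−5=o, z−3=w, j−5=e, u−3=r.

lower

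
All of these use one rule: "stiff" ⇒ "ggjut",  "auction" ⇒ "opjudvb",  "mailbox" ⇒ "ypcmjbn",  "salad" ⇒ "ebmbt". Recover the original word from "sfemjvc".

Two steps: reverse the string, then apply a Caesar shift of +1.
Decoding sfemjvc: shift back: s−1=r, f−1=e, e−1=d, m−1=l, j−1=i, v−1=u, c−1=b → redliub; then reverse → builder.

builder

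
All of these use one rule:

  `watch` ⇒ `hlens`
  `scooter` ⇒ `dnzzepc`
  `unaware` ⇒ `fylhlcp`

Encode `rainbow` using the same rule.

This is a Caesar cipher with shift 11.
For rainbow: r+11=c, a+11=l, i+11=t, n+11=y, b+11=m, o+11=z, w+11=h.

cltymzh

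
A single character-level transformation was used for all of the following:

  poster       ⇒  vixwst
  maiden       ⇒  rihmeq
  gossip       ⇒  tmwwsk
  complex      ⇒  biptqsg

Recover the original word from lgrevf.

branch

The output letters match the input read backwards, each shifted +4: poster reversed is retsop. Two steps: reverse the string, then apply a Caesar shift of +4.
Undoing it on lgrevf: shift back: l−4=h, g−4=c, r−4=n, e−4=a, v−4=r, f−4=b → hcnarb; then reverse → branch.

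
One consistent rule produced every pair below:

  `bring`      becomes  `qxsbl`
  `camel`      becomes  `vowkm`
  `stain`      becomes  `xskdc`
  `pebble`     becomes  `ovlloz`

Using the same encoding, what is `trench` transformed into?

The output letters match the input read backwards, each shifted +10: bring reversed is gnirb. Two steps: reverse the string, then apply a Caesar shift of +10.
Applying it to trench: reverse → hcnert; then shift: h+10=r, c+10=m, n+10=x, e+10=o, r+10=b, t+10=d.

rmxobd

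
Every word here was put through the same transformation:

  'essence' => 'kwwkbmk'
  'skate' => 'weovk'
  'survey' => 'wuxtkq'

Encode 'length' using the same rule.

This is an affine cipher: with a=0,…,z=25, each position x becomes (25x+14) mod 26.
On length: l(11)→25·11+14≡3=d; e(4)→25·4+14≡10=k; n(13)→25·13+14≡1=b; g(6)→25·6+14≡8=i; t(19)→25·19+14≡21=v; h(7)→25·7+14≡7=h (all mod 26).

dkbivh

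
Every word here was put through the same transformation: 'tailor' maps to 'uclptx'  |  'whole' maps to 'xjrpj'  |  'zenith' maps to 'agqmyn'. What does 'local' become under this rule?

In tailor: t→u is +1, a→c is +2, i→l is +3, l→p is +4 — the shift increases by 1 each position. The shift increases by 1 at each position, starting from +1: 1, 2, 3, ….
For local: l+1=m, o+2=q, c+3=f, a+4=e, l+5=q.

mqfeq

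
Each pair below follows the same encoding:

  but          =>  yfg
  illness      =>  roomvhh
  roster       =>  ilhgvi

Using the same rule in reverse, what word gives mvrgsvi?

Each pair mirrors across the alphabet (b↔y, u↔f, t↔g): positions sum to 25. This is the alphabet-reversal cipher (Atbash): a becomes z, b becomes y, etc.
Undoing it on mvrgsvi: m↔n, v↔e, r↔i, g↔t, s↔h, v↔e, i↔r.

neither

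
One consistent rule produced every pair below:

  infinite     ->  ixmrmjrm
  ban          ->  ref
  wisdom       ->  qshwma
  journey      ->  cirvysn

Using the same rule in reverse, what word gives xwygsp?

Two steps: reverse the string, then apply a Caesar shift of +4.
Reversing it on xwygsp: shift back: x−4=t, w−4=s, y−4=u, g−4=c, s−4=o, p−4=l → tsucol; then reverse → locust.

locust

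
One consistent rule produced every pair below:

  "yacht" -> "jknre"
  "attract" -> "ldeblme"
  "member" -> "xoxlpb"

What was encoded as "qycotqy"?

foreign

Shifts by position in yacht: pos 0: y→j (+11), pos 1: a→k (+10), pos 2: c→n (+11), pos 3: h→r (+10) — repeating every 2. A repeating key of period 2 is used — shifts +11, +10 over and over.
Decoding qycotqy: q−11=f, y−10=o, c−11=r, o−10=e, t−11=i, q−10=g, y−11=n.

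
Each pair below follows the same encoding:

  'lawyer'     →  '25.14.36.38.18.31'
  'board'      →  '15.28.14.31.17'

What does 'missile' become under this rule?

26.22.32.32.22.25.18

l is letter #12 and maps to 25: an offset of 13. Each letter is replaced by its alphabet position (a=1..z=26) + 13.
Applying it to missile: m=13→26, i=9→22, s=19→32, s=19→32, i=9→22, l=12→25, e=5→18.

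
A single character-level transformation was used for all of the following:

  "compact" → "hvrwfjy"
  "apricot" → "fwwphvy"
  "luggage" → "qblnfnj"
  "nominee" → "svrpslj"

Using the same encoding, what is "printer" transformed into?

It's a Vigenère-style cipher with numeric key [5,7]: position i shifts by key[i mod 2].
On printer: p+5=u, r+7=y, i+5=n, n+7=u, t+5=y, e+7=l, r+5=w.

uynuylw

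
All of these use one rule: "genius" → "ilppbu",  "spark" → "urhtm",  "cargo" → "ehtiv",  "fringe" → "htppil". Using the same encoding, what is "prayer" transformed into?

rthalt

Two shifts are in play — +7 for a/e/i/o/u, +2 for every other letter.
For prayer: p(cons)+2=r, r(cons)+2=t, a(vowel)+7=h, y(cons)+2=a, e(vowel)+7=l, r(cons)+2=t.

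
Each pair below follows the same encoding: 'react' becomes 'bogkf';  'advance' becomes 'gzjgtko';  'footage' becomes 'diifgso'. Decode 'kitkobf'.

r(17)→b(1) and e(4)→o(14) fit y≡15x+6 (mod 26); the inverse of 15 mod 26 is 7. Each letter's alphabet position (a=0..z=25) is mapped through 15·x+6 mod 26 — an affine cipher.
Undoing it on kitkobf: k(10)→7·(10−6)≡2=c; i(8)→7·(8−6)≡14=o; t(19)→7·(19−6)≡13=n; k(10)→7·(10−6)≡2=c; o(14)→7·(14−6)≡4=e; b(1)→7·(1−6)≡17=r; f(5)→7·(5−6)≡19=t (all mod 26).

concert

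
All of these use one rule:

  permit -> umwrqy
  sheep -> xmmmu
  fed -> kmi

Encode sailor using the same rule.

The shift depends on letter class: consonant p→u is +5, but vowel e→m is +8. Vowels shift forward by 8 and consonants shift forward by 5.
For sailor: s(cons)+5=x, a(vowel)+8=i, i(vowel)+8=q, l(cons)+5=q, o(vowel)+8=w, r(cons)+5=w.

xiqqww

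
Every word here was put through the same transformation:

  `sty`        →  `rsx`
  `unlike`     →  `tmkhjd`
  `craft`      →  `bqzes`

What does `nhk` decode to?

oil

This is a Caesar cipher with shift 25.
Undoing it on nhk: n−25=o, h−25=i, k−25=l.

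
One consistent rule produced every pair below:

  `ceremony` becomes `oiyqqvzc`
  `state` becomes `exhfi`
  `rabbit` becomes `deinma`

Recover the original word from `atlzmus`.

Shifts by position in ceremony: pos 0: c→o (+12), pos 1: e→i (+4), pos 2: r→y (+7), pos 3: e→q (+12), pos 4: m→q (+4), pos 5: o→v (+7) — repeating every 3. A repeating key of period 3 is used — shifts +12, +4, +7 over and over.
Decoding atlzmus: a−12=o, t−4=p, l−7=e, z−12=n, m−4=i, u−7=n, s−12=g.

opening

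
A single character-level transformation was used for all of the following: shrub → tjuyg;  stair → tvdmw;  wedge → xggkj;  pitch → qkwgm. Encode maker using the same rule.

ncniw

Each letter shifts forward by (position + 1), i.e. 1, 2, 3, … — the shift grows by one for each successive letter.
On maker: m+1=n, a+2=c, k+3=n, e+4=i, r+5=w.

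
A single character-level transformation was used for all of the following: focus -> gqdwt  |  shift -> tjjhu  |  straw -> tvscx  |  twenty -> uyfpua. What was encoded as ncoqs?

manor

Shifts by position in focus: pos 0: f→g (+1), pos 1: o→q (+2), pos 2: c→d (+1), pos 3: u→w (+2) — repeating every 2. It's a Vigenère-style cipher with numeric key [1,2]: position i shifts by key[i mod 2].
Reversing it on ncoqs: n−1=m, c−2=a, o−1=n, q−2=o, s−1=r.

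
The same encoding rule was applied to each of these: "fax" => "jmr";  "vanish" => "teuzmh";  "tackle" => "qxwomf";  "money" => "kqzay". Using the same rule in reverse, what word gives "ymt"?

The output letters match the input read backwards, each shifted +12: fax reversed is xaf. The word is reversed, then every letter is shifted forward by 12.
Decoding ymt: shift back: y−12=m, m−12=a, t−12=h → mah; then reverse → ham.

ham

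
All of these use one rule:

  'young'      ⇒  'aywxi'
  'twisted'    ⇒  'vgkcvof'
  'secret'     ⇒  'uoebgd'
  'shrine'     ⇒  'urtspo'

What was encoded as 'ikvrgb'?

gather

Shifts by position in young: pos 0: y→a (+2), pos 1: o→y (+10), pos 2: u→w (+2), pos 3: n→x (+10) — repeating every 2. It's a Vigenère-style cipher with numeric key [2,10]: position i shifts by key[i mod 2].
Undoing it on ikvrgb: i−2=g, k−10=a, v−2=t, r−10=h, g−2=e, b−10=r.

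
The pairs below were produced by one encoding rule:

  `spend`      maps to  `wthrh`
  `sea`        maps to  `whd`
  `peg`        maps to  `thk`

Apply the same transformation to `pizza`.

tlddd

The shift depends on letter class: consonant s→w is +4, but vowel e→h is +3. The rule splits by letter class: vowels +3, consonants +4.
On pizza: p(cons)+4=t, i(vowel)+3=l, z(cons)+4=d, z(cons)+4=d, a(vowel)+3=d.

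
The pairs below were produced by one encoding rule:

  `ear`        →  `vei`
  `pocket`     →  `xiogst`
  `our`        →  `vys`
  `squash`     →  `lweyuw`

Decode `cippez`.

The word is reversed, then every letter is shifted forward by 4.
Reversing it on cippez: shift back: c−4=y, i−4=e, p−4=l, p−4=l, e−4=a, z−4=v → yellav; then reverse → valley.

valley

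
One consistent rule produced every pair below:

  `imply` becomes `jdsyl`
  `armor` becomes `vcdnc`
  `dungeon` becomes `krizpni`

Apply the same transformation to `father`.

Each letter's alphabet position (a=0..z=25) is mapped through 5·x+21 mod 26 — an affine cipher.
For father: f(5)→5·5+21≡20=u; a(0)→5·0+21≡21=v; t(19)→5·19+21≡12=m; h(7)→5·7+21≡4=e; e(4)→5·4+21≡15=p; r(17)→5·17+21≡2=c (all mod 26).

uvmepc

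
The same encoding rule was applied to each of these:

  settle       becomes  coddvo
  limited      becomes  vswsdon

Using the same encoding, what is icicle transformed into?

It's a constant shift of +10 (ROT10).
For icicle: i+10=s, c+10=m, i+10=s, c+10=m, l+10=v, e+10=o.

smsmvo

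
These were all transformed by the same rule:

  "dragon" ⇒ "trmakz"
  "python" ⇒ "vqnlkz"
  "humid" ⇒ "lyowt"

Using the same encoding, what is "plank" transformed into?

vdmzs

Treating letters as 0–25, the rule is x ↦ 11x + 12 (mod 26).
On plank: p(15)→11·15+12≡21=v; l(11)→11·11+12≡3=d; a(0)→11·0+12≡12=m; n(13)→11·13+12≡25=z; k(10)→11·10+12≡18=s (all mod 26).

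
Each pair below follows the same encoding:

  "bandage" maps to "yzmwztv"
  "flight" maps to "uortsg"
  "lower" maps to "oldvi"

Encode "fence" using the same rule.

uvmxv

This is the alphabet-reversal cipher (Atbash): a becomes z, b becomes y, etc.
On fence: f↔u, e↔v, n↔m, c↔x, e↔v.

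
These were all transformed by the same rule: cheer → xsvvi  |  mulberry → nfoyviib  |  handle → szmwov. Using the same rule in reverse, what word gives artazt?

This is the alphabet-reversal cipher (Atbash): a becomes z, b becomes y, etc.
Undoing it on artazt: a↔z, r↔i, t↔g, a↔z, z↔a, t↔g.

zigzag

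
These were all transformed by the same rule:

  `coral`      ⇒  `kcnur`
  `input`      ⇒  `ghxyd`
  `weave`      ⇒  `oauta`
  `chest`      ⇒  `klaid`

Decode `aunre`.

early

This is an affine cipher: with a=0,…,z=25, each position x becomes (21x+20) mod 26.
Undoing it on aunre: a(0)→5·(0−20)≡4=e; u(20)→5·(20−20)≡0=a; n(13)→5·(13−20)≡17=r; r(17)→5·(17−20)≡11=l; e(4)→5·(4−20)≡24=y (all mod 26).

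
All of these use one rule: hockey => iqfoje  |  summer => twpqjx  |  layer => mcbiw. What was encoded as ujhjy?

In hockey: h→i is +1, o→q is +2, c→f is +3, k→o is +4 — the shift increases by 1 each position. Each letter shifts forward by (position + 1), i.e. 1, 2, 3, … — the shift grows by one for each successive letter.
Decoding ujhjy: u−1=t, j−2=h, h−3=e, j−4=f, y−5=t.

theft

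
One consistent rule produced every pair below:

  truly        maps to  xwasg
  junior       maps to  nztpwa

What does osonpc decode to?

knight

In truly: t→x is +4, r→w is +5, u→a is +6, l→s is +7 — the shift increases by 1 each position. Each letter shifts forward by (position + 4), i.e. 4, 5, 6, … — the shift grows by one for each successive letter.
Reversing it on osonpc: o−4=k, s−5=n, o−6=i, n−7=g, p−8=h, c−9=t.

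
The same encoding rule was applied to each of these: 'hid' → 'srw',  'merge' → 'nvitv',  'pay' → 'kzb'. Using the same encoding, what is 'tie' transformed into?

Each pair mirrors across the alphabet (h↔s, i↔r, d↔w): positions sum to 25. This is the alphabet-reversal cipher (Atbash): a becomes z, b becomes y, etc.
For tie: t↔g, i↔r, e↔v.

grv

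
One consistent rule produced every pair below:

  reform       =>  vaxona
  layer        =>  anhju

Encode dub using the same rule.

kdm

The output letters match the input read backwards, each shifted +9: reform reversed is mrofer. Two steps: reverse the string, then apply a Caesar shift of +9.
On dub: reverse → bud; then shift: b+9=k, u+9=d, d+9=m.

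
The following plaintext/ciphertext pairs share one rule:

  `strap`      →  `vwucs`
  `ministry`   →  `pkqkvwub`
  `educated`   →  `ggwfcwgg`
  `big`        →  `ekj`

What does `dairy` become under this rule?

Vowels shift forward by 2 and consonants shift forward by 3.
On dairy: d(cons)+3=g, a(vowel)+2=c, i(vowel)+2=k, r(cons)+3=u, y(cons)+3=b.

gckub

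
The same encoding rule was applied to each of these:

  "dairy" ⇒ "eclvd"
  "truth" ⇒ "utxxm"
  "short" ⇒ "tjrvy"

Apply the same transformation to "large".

In dairy: d→e is +1, a→c is +2, i→l is +3, r→v is +4 — the shift increases by 1 each position. Each letter shifts forward by (position + 1), i.e. 1, 2, 3, … — the shift grows by one for each successive letter.
On large: l+1=m, a+2=c, r+3=u, g+4=k, e+5=j.

mcukj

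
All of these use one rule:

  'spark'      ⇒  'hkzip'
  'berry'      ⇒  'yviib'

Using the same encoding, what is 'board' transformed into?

Each pair mirrors across the alphabet (s↔h, p↔k, a↔z): positions sum to 25. Each letter is replaced by its mirror in the alphabet: a↔z, b↔y, c↔x, and so on (the Atbash cipher).
On board: b↔y, o↔l, a↔z, r↔i, d↔w.

ylziw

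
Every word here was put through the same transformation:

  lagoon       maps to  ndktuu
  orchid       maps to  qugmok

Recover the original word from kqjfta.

infant

In lagoon: l→n is +2, a→d is +3, g→k is +4, o→t is +5 — the shift increases by 1 each position. The shift increases by 1 at each position, starting from +2: 2, 3, 4, ….
Decoding kqjfta: k−2=i, q−3=n, j−4=f, f−5=a, t−6=n, a−7=t.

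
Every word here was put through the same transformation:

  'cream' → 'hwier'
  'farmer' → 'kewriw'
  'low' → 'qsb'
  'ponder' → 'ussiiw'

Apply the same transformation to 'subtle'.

xygyqi

The shift depends on letter class: consonant c→h is +5, but vowel e→i is +4. Two shifts are in play — +4 for a/e/i/o/u, +5 for every other letter.
On subtle: s(cons)+5=x, u(vowel)+4=y, b(cons)+5=g, t(cons)+5=y, l(cons)+5=q, e(vowel)+4=i.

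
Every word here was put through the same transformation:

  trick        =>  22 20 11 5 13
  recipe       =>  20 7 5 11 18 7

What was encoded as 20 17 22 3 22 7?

rotate

t is letter #20 and maps to 22: an offset of 2. The number is (letter's place in the alphabet, a=1) + 2.
Reversing it on 20 17 22 3 22 7: 20→(20−2)÷1=18=r, 17→(17−2)÷1=15=o, 22→(22−2)÷1=20=t, 3→(3−2)÷1=1=a, 22→(22−2)÷1=20=t, 7→(7−2)÷1=5=e.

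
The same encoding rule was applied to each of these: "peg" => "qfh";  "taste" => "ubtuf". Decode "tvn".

Compare letters: p→q is +1, e→f is +1, g→h is +1 — a constant shift. Every letter moves 1 place later in the alphabet, wrapping around z→a.
Reversing it on tvn: t−1=s, v−1=u, n−1=m.

sum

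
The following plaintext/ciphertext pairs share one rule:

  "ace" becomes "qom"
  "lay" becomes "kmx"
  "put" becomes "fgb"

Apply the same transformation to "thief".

Two steps: reverse the string, then apply a Caesar shift of +12.
Applying it to thief: reverse → feiht; then shift: f+12=r, e+12=q, i+12=u, h+12=t, t+12=f.

rqutf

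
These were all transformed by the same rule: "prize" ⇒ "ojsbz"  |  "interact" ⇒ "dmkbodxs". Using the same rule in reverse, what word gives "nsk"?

The output letters match the input read backwards, each shifted +10: prize reversed is ezirp. Read the word backwards and shift each letter +10.
Reversing it on nsk: shift back: n−10=d, s−10=i, k−10=a → dia; then reverse → aid.

aid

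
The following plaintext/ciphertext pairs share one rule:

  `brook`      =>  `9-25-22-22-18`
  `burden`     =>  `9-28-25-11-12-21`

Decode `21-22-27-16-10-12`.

notice

b is letter #2 and maps to 9: an offset of 7. Each letter is replaced by its alphabet position (a=1..z=26) + 7.
Reversing it on 21-22-27-16-10-12: 21→(21−7)÷1=14=n, 22→(22−7)÷1=15=o, 27→(27−7)÷1=20=t, 16→(16−7)÷1=9=i, 10→(10−7)÷1=3=c, 12→(12−7)÷1=5=e.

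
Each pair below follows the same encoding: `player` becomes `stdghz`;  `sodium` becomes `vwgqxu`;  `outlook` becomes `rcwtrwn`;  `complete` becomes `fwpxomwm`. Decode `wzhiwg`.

treaty

Shifts by position in player: pos 0: p→s (+3), pos 1: l→t (+8), pos 2: a→d (+3), pos 3: y→g (+8) — repeating every 2. It's a Vigenère-style cipher with numeric key [3,8]: position i shifts by key[i mod 2].
Decoding wzhiwg: w−3=t, z−8=r, h−3=e, i−8=a, w−3=t, g−8=y.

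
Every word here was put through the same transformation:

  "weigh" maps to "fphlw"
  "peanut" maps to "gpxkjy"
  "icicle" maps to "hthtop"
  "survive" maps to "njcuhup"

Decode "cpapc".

refer

w(22)→f(5) and e(4)→p(15) fit y≡11x+23 (mod 26); the inverse of 11 mod 26 is 19. This is an affine cipher: with a=0,…,z=25, each position x becomes (11x+23) mod 26.
Undoing it on cpapc: c(2)→19·(2−23)≡17=r; p(15)→19·(15−23)≡4=e; a(0)→19·(0−23)≡5=f; p(15)→19·(15−23)≡4=e; c(2)→19·(2−23)≡17=r (all mod 26).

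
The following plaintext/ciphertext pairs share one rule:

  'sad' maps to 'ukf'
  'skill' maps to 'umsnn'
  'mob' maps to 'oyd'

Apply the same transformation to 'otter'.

Two shifts are in play — +10 for a/e/i/o/u, +2 for every other letter.
For otter: o(vowel)+10=y, t(cons)+2=v, t(cons)+2=v, e(vowel)+10=o, r(cons)+2=t.

yvvot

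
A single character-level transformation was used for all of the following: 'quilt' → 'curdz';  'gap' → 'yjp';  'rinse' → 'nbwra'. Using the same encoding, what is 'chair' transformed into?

Two steps: reverse the string, then apply a Caesar shift of +9.
For chair: reverse → riahc; then shift: r+9=a, i+9=r, a+9=j, h+9=q, c+9=l.

arjql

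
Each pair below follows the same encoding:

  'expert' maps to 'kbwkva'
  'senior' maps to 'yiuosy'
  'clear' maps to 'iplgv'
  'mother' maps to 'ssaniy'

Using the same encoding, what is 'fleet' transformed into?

lplkx

Shifts by position in expert: pos 0: e→k (+6), pos 1: x→b (+4), pos 2: p→w (+7), pos 3: e→k (+6), pos 4: r→v (+4), pos 5: t→a (+7) — repeating every 3. It's a Vigenère-style cipher with numeric key [6,4,7]: position i shifts by key[i mod 3].
For fleet: f+6=l, l+4=p, e+7=l, e+6=k, t+4=x.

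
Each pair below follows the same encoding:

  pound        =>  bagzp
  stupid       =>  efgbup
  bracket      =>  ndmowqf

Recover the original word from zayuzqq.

nominee

Every letter moves 12 places later in the alphabet, wrapping around z→a.
Decoding zayuzqq: z−12=n, a−12=o, y−12=m, u−12=i, z−12=n, q−12=e, q−12=e.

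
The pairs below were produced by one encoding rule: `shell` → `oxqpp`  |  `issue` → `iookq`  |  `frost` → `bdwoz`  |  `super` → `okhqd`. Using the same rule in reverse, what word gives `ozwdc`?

s(18)→o(14) and h(7)→x(23) fit y≡11x+24 (mod 26); the inverse of 11 mod 26 is 19. This is an affine cipher: with a=0,…,z=25, each position x becomes (11x+24) mod 26.
Undoing it on ozwdc: o(14)→19·(14−24)≡18=s; z(25)→19·(25−24)≡19=t; w(22)→19·(22−24)≡14=o; d(3)→19·(3−24)≡17=r; c(2)→19·(2−24)≡24=y (all mod 26).

story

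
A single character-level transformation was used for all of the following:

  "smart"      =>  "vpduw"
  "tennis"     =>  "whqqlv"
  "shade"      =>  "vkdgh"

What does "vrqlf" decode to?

Compare letters: s→v is +3, m→p is +3, a→d is +3 — a constant shift. Every letter moves 3 places later in the alphabet, wrapping around z→a.
Decoding vrqlf: v−3=s, r−3=o, q−3=n, l−3=i, f−3=c.

sonic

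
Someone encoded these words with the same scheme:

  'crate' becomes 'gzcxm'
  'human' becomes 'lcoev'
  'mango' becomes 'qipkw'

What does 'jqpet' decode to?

Shifts by position in crate: pos 0: c→g (+4), pos 1: r→z (+8), pos 2: a→c (+2), pos 3: t→x (+4), pos 4: e→m (+8) — repeating every 3. The shifts repeat in a cycle of length 3: positions 0,1,… shift by +4, +8, +2, then the pattern repeats.
Decoding jqpet: j−4=f, q−8=i, p−2=n, e−4=a, t−8=l.

final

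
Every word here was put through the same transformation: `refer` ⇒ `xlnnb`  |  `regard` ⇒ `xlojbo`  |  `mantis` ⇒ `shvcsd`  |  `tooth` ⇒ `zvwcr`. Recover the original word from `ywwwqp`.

In refer: r→x is +6, e→l is +7, f→n is +8, e→n is +9 — the shift increases by 1 each position. The shift increases by 1 at each position, starting from +6: 6, 7, 8, ….
Decoding ywwwqp: y−6=s, w−7=p, w−8=o, w−9=n, q−10=g, p−11=e.

sponge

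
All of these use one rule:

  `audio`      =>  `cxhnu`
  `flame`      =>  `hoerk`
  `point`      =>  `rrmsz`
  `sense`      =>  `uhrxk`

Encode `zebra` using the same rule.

In audio: a→c is +2, u→x is +3, d→h is +4, i→n is +5 — the shift increases by 1 each position. Letter i (0-indexed) is shifted by i+2, so successive shifts are 2, 3, 4, ….
Applying it to zebra: z+2=b, e+3=h, b+4=f, r+5=w, a+6=g.

bhfwg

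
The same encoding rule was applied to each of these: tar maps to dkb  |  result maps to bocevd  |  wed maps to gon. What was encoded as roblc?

herbs

It's a constant shift of +10 (ROT10).
Reversing it on roblc: r−10=h, o−10=e, b−10=r, l−10=b, c−10=s.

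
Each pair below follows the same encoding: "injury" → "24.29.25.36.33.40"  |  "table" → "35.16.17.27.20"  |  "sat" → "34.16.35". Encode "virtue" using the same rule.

37.24.33.35.36.20

i is letter #9 and maps to 24: an offset of 15. Letters become their 1-based position plus 15 (so a→16, b→17, …).
For virtue: v=22→37, i=9→24, r=18→33, t=20→35, u=21→36, e=5→20.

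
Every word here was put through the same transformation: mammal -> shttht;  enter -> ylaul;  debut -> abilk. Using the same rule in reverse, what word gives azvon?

ghost

The output letters match the input read backwards, each shifted +7: mammal reversed is lammam. Read the word backwards and shift each letter +7.
Undoing it on azvon: shift back: a−7=t, z−7=s, v−7=o, o−7=h, n−7=g → tsohg; then reverse → ghost.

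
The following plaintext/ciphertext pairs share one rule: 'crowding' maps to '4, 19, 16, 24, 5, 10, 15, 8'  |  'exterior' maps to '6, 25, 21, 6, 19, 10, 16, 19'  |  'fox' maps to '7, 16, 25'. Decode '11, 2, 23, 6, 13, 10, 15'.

The number is (letter's place in the alphabet, a=1) + 1.
Reversing it on 11, 2, 23, 6, 13, 10, 15: 11→(11−1)÷1=10=j, 2→(2−1)÷1=1=a, 23→(23−1)÷1=22=v, 6→(6−1)÷1=5=e, 13→(13−1)÷1=12=l, 10→(10−1)÷1=9=i, 15→(15−1)÷1=14=n.

javelin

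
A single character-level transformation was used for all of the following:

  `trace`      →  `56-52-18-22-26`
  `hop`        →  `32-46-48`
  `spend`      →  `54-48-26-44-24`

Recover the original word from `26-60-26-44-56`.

event

t(#20)→56 and r(#18)→52: differences scale by 2, so n = 2·pos + 16. The formula is n = 2×(alphabet index, a=1) + 16.
Reversing it on 26-60-26-44-56: 26→(26−16)÷2=5=e, 60→(60−16)÷2=22=v, 26→(26−16)÷2=5=e, 44→(44−16)÷2=14=n, 56→(56−16)÷2=20=t.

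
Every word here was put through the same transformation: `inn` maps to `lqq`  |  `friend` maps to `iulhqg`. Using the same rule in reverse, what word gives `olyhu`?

liver

Each letter is shifted forward by 3 in the alphabet (a Caesar shift of +3).
Reversing it on olyhu: o−3=l, l−3=i, y−3=v, h−3=e, u−3=r.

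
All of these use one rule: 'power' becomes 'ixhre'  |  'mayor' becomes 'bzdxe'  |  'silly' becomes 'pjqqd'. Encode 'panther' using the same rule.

p(15)→i(8) and o(14)→x(23) fit y≡11x+25 (mod 26); the inverse of 11 mod 26 is 19. Treating letters as 0–25, the rule is x ↦ 11x + 25 (mod 26).
On panther: p(15)→11·15+25≡8=i; a(0)→11·0+25≡25=z; n(13)→11·13+25≡12=m; t(19)→11·19+25≡0=a; h(7)→11·7+25≡24=y; e(4)→11·4+25≡17=r; r(17)→11·17+25≡4=e (all mod 26).

izmayre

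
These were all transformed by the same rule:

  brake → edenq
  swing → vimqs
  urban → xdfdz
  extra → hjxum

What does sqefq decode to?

It's a Vigenère-style cipher with numeric key [3,12,4]: position i shifts by key[i mod 3].
Decoding sqefq: s−3=p, q−12=e, e−4=a, f−3=c, q−12=e.

peace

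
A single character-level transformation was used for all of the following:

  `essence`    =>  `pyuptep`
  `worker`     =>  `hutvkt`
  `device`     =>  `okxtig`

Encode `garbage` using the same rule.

rgtmgip

The shifts repeat in a cycle of length 3: positions 0,1,… shift by +11, +6, +2, then the pattern repeats.
On garbage: g+11=r, a+6=g, r+2=t, b+11=m, a+6=g, g+2=i, e+11=p.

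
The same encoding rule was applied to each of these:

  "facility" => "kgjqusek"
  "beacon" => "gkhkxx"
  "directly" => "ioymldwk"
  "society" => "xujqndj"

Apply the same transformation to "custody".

Letter i (0-indexed) is shifted by i+5, so successive shifts are 5, 6, 7, ….
On custody: c+5=h, u+6=a, s+7=z, t+8=b, o+9=x, d+10=n, y+11=j.

hazbxnj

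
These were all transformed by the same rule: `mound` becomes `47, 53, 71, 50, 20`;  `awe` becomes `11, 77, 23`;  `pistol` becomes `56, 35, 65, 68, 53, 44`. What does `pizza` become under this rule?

With a=1..z=26, the number is 3·pos + 8.
Applying it to pizza: p=16→56, i=9→35, z=26→86, z=26→86, a=1→11.

56, 35, 86, 86, 11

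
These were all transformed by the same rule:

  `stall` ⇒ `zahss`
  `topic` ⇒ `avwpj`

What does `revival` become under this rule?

ylcpchs

Compare letters: s→z is +7, t→a is +7, a→h is +7 — a constant shift. It's a constant shift of +7 (ROT7).
Applying it to revival: r+7=y, e+7=l, v+7=c, i+7=p, v+7=c, a+7=h, l+7=s.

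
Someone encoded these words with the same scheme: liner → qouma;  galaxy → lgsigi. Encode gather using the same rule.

lgapnb

In liner: l→q is +5, i→o is +6, n→u is +7, e→m is +8 — the shift increases by 1 each position. The shift increases by 1 at each position, starting from +5: 5, 6, 7, ….
On gather: g+5=l, a+6=g, t+7=a, h+8=p, e+9=n, r+10=b.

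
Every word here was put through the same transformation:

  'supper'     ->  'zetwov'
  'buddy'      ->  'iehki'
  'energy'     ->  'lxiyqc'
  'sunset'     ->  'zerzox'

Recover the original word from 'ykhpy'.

Shifts by position in supper: pos 0: s→z (+7), pos 1: u→e (+10), pos 2: p→t (+4), pos 3: p→w (+7), pos 4: e→o (+10), pos 5: r→v (+4) — repeating every 3. The shifts repeat in a cycle of length 3: positions 0,1,… shift by +7, +10, +4, then the pattern repeats.
Decoding ykhpy: y−7=r, k−10=a, h−4=d, p−7=i, y−10=o.

radio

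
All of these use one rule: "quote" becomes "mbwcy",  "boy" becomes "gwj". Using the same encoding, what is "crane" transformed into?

Read the word backwards and shift each letter +8.
For crane: reverse → enarc; then shift: e+8=m, n+8=v, a+8=i, r+8=z, c+8=k.

mvizk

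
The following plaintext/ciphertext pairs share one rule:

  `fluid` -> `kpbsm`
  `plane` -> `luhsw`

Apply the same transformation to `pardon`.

The output letters match the input read backwards, each shifted +7: fluid reversed is diulf. The word is reversed, then every letter is shifted forward by 7.
Applying it to pardon: reverse → nodrap; then shift: n+7=u, o+7=v, d+7=k, r+7=y, a+7=h, p+7=w.

uvkyhw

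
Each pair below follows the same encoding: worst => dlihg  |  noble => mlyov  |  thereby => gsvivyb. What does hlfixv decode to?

Letters are reflected about the middle of the alphabet (position → 25−position): Atbash.
Reversing it on hlfixv: h↔s, l↔o, f↔u, i↔r, x↔c, v↔e.

source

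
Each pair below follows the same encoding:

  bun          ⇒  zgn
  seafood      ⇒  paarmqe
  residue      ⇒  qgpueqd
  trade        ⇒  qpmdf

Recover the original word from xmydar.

Read the word backwards and shift each letter +12.
Decoding xmydar: shift back: x−12=l, m−12=a, y−12=m, d−12=r, a−12=o, r−12=f → lamrof; then reverse → formal.

formal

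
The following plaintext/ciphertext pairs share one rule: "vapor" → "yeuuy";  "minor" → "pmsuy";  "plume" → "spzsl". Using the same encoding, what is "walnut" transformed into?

zeqtbb

The shift increases by 1 at each position, starting from +3: 3, 4, 5, ….
On walnut: w+3=z, a+4=e, l+5=q, n+6=t, u+7=b, t+8=b.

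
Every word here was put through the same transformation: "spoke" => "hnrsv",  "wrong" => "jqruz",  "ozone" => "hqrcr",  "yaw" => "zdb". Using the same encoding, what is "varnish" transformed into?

kvlqudy

The output letters match the input read backwards, each shifted +3: spoke reversed is ekops. Read the word backwards and shift each letter +3.
Applying it to varnish: reverse → hsinrav; then shift: h+3=k, s+3=v, i+3=l, n+3=q, r+3=u, a+3=d, v+3=y.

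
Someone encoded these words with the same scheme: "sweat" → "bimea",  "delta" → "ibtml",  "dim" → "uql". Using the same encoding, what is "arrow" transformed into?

The output letters match the input read backwards, each shifted +8: sweat reversed is taews. Two steps: reverse the string, then apply a Caesar shift of +8.
For arrow: reverse → worra; then shift: w+8=e, o+8=w, r+8=z, r+8=z, a+8=i.

ewzzi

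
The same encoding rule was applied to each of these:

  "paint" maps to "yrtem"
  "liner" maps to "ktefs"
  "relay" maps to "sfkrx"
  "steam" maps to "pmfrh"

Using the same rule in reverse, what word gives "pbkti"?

solid

p(15)→y(24) and a(0)→r(17) fit y≡23x+17 (mod 26); the inverse of 23 mod 26 is 17. Each letter's alphabet position (a=0..z=25) is mapped through 23·x+17 mod 26 — an affine cipher.
Decoding pbkti: p(15)→17·(15−17)≡18=s; b(1)→17·(1−17)≡14=o; k(10)→17·(10−17)≡11=l; t(19)→17·(19−17)≡8=i; i(8)→17·(8−17)≡3=d (all mod 26).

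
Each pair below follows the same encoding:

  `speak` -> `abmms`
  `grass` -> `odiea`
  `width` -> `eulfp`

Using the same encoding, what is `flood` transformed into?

nxwal

Shifts by position in speak: pos 0: s→a (+8), pos 1: p→b (+12), pos 2: e→m (+8), pos 3: a→m (+12) — repeating every 2. It's a Vigenère-style cipher with numeric key [8,12]: position i shifts by key[i mod 2].
For flood: f+8=n, l+12=x, o+8=w, o+12=a, d+8=l.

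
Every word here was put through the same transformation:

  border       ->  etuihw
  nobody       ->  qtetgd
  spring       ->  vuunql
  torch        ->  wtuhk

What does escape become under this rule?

hxffsj

Shifts by position in border: pos 0: b→e (+3), pos 1: o→t (+5), pos 2: r→u (+3), pos 3: d→i (+5) — repeating every 2. The shifts repeat in a cycle of length 2: positions 0,1,… shift by +3, +5, then the pattern repeats.
On escape: e+3=h, s+5=x, c+3=f, a+5=f, p+3=s, e+5=j.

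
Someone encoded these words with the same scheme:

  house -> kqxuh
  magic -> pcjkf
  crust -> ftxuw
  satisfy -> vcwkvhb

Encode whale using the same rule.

zjdnh

Shifts by position in house: pos 0: h→k (+3), pos 1: o→q (+2), pos 2: u→x (+3), pos 3: s→u (+2) — repeating every 2. It's a Vigenère-style cipher with numeric key [3,2]: position i shifts by key[i mod 2].
For whale: w+3=z, h+2=j, a+3=d, l+2=n, e+3=h.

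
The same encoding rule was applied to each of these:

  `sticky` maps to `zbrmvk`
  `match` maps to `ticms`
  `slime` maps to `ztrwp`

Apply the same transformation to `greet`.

nznoe

In sticky: s→z is +7, t→b is +8, i→r is +9, c→m is +10 — the shift increases by 1 each position. Letter i (0-indexed) is shifted by i+7, so successive shifts are 7, 8, 9, ….
Applying it to greet: g+7=n, r+8=z, e+9=n, e+10=o, t+11=e.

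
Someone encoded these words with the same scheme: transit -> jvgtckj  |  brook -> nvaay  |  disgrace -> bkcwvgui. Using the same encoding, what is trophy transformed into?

t(19)→j(9) and r(17)→v(21) fit y≡7x+6 (mod 26); the inverse of 7 mod 26 is 15. This is an affine cipher: with a=0,…,z=25, each position x becomes (7x+6) mod 26.
On trophy: t(19)→7·19+6≡9=j; r(17)→7·17+6≡21=v; o(14)→7·14+6≡0=a; p(15)→7·15+6≡7=h; h(7)→7·7+6≡3=d; y(24)→7·24+6≡18=s (all mod 26).

jvahds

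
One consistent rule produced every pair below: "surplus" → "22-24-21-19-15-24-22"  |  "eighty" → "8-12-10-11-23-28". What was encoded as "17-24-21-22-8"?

s is letter #19 and maps to 22: an offset of 3. Each letter is replaced by its alphabet position (a=1..z=26) + 3.
Reversing it on 17-24-21-22-8: 17→(17−3)÷1=14=n, 24→(24−3)÷1=21=u, 21→(21−3)÷1=18=r, 22→(22−3)÷1=19=s, 8→(8−3)÷1=5=e.

nurse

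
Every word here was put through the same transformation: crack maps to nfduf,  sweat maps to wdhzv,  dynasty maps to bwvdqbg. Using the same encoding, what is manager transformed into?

The output letters match the input read backwards, each shifted +3: crack reversed is kcarc. The word is reversed, then every letter is shifted forward by 3.
For manager: reverse → reganam; then shift: r+3=u, e+3=h, g+3=j, a+3=d, n+3=q, a+3=d, m+3=p.

uhjdqdp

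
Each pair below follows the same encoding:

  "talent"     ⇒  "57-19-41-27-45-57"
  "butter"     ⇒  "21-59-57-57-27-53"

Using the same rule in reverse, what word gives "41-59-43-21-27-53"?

lumber

The formula is n = 2×(alphabet index, a=1) + 17.
Undoing it on 41-59-43-21-27-53: 41→(41−17)÷2=12=l, 59→(59−17)÷2=21=u, 43→(43−17)÷2=13=m, 21→(21−17)÷2=2=b, 27→(27−17)÷2=5=e, 53→(53−17)÷2=18=r.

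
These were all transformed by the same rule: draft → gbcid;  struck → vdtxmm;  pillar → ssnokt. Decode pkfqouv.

Shifts by position in draft: pos 0: d→g (+3), pos 1: r→b (+10), pos 2: a→c (+2), pos 3: f→i (+3), pos 4: t→d (+10) — repeating every 3. It's a Vigenère-style cipher with numeric key [3,10,2]: position i shifts by key[i mod 3].
Reversing it on pkfqouv: p−3=m, k−10=a, f−2=d, q−3=n, o−10=e, u−2=s, v−3=s.

madness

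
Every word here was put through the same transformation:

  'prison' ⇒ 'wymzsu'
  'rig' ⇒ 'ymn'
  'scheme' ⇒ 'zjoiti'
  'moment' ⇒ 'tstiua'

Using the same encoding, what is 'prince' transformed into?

The shift depends on letter class: consonant p→w is +7, but vowel i→m is +4. The rule splits by letter class: vowels +4, consonants +7.
On prince: p(cons)+7=w, r(cons)+7=y, i(vowel)+4=m, n(cons)+7=u, c(cons)+7=j, e(vowel)+4=i.

wymuji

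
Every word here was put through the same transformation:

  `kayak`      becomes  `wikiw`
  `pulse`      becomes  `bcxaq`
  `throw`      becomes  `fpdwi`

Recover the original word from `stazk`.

glory

Shifts by position in kayak: pos 0: k→w (+12), pos 1: a→i (+8), pos 2: y→k (+12), pos 3: a→i (+8) — repeating every 2. It's a Vigenère-style cipher with numeric key [12,8]: position i shifts by key[i mod 2].
Decoding stazk: s−12=g, t−8=l, a−12=o, z−8=r, k−12=y.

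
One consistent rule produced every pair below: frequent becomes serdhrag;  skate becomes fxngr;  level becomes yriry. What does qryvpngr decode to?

This is a Caesar cipher with shift 13.
Reversing it on qryvpngr: q−13=d, r−13=e, y−13=l, v−13=i, p−13=c, n−13=a, g−13=t, r−13=e.

delicate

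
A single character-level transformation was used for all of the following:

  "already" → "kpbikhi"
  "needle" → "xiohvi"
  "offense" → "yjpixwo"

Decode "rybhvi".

hurdle

The shifts repeat in a cycle of length 2: positions 0,1,… shift by +10, +4, then the pattern repeats.
Reversing it on rybhvi: r−10=h, y−4=u, b−10=r, h−4=d, v−10=l, i−4=e.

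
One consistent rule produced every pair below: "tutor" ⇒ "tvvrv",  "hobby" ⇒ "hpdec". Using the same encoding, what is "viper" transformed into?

vjrhv

Letter i (0-indexed) is shifted by i+0, so successive shifts are 0, 1, 2, ….
For viper: v+0=v, i+1=j, p+2=r, e+3=h, r+4=v.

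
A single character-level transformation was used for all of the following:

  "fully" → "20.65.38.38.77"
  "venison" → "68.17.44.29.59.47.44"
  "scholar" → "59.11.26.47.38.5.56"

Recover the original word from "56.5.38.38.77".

rally

f(#6)→20 and u(#21)→65: differences scale by 3, so n = 3·pos + 2. The formula is n = 3×(alphabet index, a=1) + 2.
Reversing it on 56.5.38.38.77: 56→(56−2)÷3=18=r, 5→(5−2)÷3=1=a, 38→(38−2)÷3=12=l, 38→(38−2)÷3=12=l, 77→(77−2)÷3=25=y.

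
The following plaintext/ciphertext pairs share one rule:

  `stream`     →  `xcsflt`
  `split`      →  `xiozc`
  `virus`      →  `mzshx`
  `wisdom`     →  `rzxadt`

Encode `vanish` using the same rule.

mlyzxu

s(18)→x(23) and t(19)→c(2) fit y≡5x+11 (mod 26); the inverse of 5 mod 26 is 21. Treating letters as 0–25, the rule is x ↦ 5x + 11 (mod 26).
For vanish: v(21)→5·21+11≡12=m; a(0)→5·0+11≡11=l; n(13)→5·13+11≡24=y; i(8)→5·8+11≡25=z; s(18)→5·18+11≡23=x; h(7)→5·7+11≡20=u (all mod 26).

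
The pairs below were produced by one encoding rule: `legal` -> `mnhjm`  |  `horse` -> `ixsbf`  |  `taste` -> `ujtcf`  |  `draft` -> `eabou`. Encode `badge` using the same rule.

Shifts by position in legal: pos 0: l→m (+1), pos 1: e→n (+9), pos 2: g→h (+1), pos 3: a→j (+9) — repeating every 2. It's a Vigenère-style cipher with numeric key [1,9]: position i shifts by key[i mod 2].
Applying it to badge: b+1=c, a+9=j, d+1=e, g+9=p, e+1=f.

cjepf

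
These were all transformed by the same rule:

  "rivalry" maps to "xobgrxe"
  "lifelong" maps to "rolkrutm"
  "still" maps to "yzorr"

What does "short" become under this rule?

Compare letters: r→x is +6, i→o is +6, v→b is +6 — a constant shift. Every letter moves 6 places later in the alphabet, wrapping around z→a.
Applying it to short: s+6=y, h+6=n, o+6=u, r+6=x, t+6=z.

ynuxz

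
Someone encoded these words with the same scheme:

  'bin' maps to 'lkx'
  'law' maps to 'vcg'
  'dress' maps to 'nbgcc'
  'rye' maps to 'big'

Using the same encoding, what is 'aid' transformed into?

ckn

The shift depends on letter class: consonant b→l is +10, but vowel i→k is +2. The rule splits by letter class: vowels +2, consonants +10.
Applying it to aid: a(vowel)+2=c, i(vowel)+2=k, d(cons)+10=n.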